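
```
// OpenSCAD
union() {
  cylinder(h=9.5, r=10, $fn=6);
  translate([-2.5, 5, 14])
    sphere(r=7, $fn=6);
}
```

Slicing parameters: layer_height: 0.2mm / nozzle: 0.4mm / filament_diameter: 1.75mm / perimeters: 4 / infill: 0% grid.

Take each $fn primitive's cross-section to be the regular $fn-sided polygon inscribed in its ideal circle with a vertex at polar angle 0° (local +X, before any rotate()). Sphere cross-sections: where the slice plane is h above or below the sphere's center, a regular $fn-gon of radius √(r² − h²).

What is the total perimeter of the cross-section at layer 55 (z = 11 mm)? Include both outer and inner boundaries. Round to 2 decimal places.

37.95 mm

At z = 11 mm: the cylinder does not reach this height (z outside [0, 9.5]); the r=7 sphere at (-2.5, 5) slices to a regular 6-gon of circumradius 6.325 (√(r²−h²) with h=3 from center) (perimeter = 2·6·6.325·sin(180°/6) = 37.95 mm); Taking the union: only the r=7 sphere at (-2.5, 5) is present, so the union is just that shape — boundary = 37.95 mm. Overall, the cross-section is a single solid region. Total boundary length (outer) = 37.95 mm.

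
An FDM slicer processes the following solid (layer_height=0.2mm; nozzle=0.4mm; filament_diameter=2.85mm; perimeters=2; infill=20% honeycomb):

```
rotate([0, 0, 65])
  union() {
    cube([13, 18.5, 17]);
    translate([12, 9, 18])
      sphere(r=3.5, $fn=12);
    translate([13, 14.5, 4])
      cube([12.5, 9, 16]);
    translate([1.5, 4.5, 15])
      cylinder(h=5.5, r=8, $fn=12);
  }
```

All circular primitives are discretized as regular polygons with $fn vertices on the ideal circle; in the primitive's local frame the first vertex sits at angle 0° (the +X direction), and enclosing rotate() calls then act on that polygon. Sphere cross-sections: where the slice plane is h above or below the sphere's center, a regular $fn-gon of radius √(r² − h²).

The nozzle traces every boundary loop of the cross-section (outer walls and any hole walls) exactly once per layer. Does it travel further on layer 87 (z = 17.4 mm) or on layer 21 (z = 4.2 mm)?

Layer 87 (z = 17.4): the cube is absent (z outside [0, 17]); the sphere at (12, 9): section is a regular 12-gon, circumradius = √(r²−h²) = √(3.5²−0.6²) = 3.448 (perimeter = 2·12·3.448·sin(180°/12) = 21.42 mm); the cube at (13, 14.5) is present — its section is the full 12.5×9 rectangle (perimeter 43.00 mm); the r=8 cylinder at (1.5, 4.5) gives a regular 12-gon of circumradius 8 (constant along its height) (perimeter = 2·12·8.000·sin(180°/12) = 49.69 mm); Taking the union: the 3 present regions are separate (no shared area or edge), so areas and boundary lengths simply add and each stays a separate island — boundary = 114.11 mm; (whole slice rotated 65° about Z — lengths, areas and connectivity unchanged). So its perimeter = 114.11 mm. Layer 21 (z = 4.2): the 13×18.5 cube contributes its full rectangle (perimeter 63.00 mm); the sphere at (12, 9) is absent (|z−center|=13.800 > r=3.5); the 12.5×9 cube at (13, 14.5) contributes its full rectangle (perimeter 43.00 mm); the cylinder at (1.5, 4.5) does not reach this height (z outside [15, 20.5]); Merging all regions: the 2 present regions share edge segments without overlapping in area, so areas simply add but the touching pieces fuse into one outline (the shared edge portions become interior and drop out of the boundary) — boundary = 98.00 mm; (whole slice rotated 65° about Z — lengths, areas and connectivity unchanged). So its perimeter = 98.00 mm. Layer 87 is larger (114.11 vs 98.00 mm).

layer 87 (z = 17.4 mm)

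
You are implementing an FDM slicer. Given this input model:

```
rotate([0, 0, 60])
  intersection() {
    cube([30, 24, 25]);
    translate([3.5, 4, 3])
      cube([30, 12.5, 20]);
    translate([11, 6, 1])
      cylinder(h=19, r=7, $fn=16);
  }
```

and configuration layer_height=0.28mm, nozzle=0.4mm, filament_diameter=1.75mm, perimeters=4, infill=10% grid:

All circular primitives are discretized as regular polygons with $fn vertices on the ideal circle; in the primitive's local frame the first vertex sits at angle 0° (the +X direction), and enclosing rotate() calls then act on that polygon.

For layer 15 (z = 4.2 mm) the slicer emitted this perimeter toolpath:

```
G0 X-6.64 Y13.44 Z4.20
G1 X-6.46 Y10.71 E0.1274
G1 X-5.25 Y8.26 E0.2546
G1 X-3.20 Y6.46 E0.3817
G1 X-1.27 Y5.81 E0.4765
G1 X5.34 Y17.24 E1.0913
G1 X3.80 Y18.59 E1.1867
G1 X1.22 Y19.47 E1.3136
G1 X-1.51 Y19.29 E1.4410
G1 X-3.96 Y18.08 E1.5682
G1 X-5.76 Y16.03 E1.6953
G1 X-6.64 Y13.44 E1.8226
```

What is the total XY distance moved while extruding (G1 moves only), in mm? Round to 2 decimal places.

Sum the Euclidean lengths of each G1 segment: total = 39.14 mm.

39.14 mm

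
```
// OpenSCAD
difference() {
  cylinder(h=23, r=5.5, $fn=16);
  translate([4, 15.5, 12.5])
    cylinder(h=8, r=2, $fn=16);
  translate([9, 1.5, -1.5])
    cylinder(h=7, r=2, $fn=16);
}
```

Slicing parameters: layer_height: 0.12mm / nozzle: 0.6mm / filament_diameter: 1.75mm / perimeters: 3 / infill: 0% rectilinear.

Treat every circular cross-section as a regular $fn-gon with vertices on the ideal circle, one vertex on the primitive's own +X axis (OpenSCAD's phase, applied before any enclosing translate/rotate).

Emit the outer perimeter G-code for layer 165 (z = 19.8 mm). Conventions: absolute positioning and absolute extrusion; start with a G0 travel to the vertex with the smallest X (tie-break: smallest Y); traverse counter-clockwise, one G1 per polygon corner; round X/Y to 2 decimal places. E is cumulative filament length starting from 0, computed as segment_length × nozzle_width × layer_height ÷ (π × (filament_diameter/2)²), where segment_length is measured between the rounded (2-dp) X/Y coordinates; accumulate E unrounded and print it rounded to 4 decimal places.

At z = 19.8 mm: the r=5.5 cylinder contributes a regular 16-gon of circumradius 5.5; the r=2 cylinder at (4, 15.5) contributes a regular 16-gon of circumradius 2; the cylinder at (9, 1.5) is not intersected at this z (z outside [-1.5, 5.5]); Taking the first minus the rest: starting from the r=5.5 cylinder, the r=2 cylinder at (4, 15.5) misses the remaining region (no effect) — 1 connected region. The outline is a single polygon with 16 vertices. Extrusion per mm of travel: 0.6 × 0.12 / (π × 0.875²) = 0.029934. Accumulating E over each segment gives final E = 1.0276.

G0 X-5.50 Y0.00 Z19.80
G1 X-5.08 Y-2.10 E0.0641
G1 X-3.89 Y-3.89 E0.1284
G1 X-2.10 Y-5.08 E0.1928
G1 X0.00 Y-5.50 E0.2569
G1 X2.10 Y-5.08 E0.3210
G1 X3.89 Y-3.89 E0.3853
G1 X5.08 Y-2.10 E0.4497
G1 X5.50 Y0.00 E0.5138
G1 X5.08 Y2.10 E0.5779
G1 X3.89 Y3.89 E0.6422
G1 X2.10 Y5.08 E0.7066
G1 X0.00 Y5.50 E0.7707
G1 X-2.10 Y5.08 E0.8348
G1 X-3.89 Y3.89 E0.8991
G1 X-5.08 Y2.10 E0.9635
G1 X-5.50 Y0.00 E1.0276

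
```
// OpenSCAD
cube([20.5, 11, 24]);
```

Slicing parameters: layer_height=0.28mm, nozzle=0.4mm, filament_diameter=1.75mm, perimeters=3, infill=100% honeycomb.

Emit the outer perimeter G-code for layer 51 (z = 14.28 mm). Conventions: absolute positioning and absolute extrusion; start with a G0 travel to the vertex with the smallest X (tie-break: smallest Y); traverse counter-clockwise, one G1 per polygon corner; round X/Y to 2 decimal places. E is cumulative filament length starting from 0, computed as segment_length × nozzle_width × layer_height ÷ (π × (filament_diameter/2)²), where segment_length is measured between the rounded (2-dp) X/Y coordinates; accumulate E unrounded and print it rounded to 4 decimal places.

G0 X0.00 Y0.00 Z14.28
G1 X20.50 Y0.00 E0.9546
G1 X20.50 Y11.00 E1.4668
G1 X0.00 Y11.00 E2.4213
G1 X0.00 Y0.00 E2.9335

At z = 14.28 mm: the cube is present — its section is the full 20.5×11 rectangle. The outline is a single polygon with 4 vertices. Extrusion per mm of travel: 0.4 × 0.28 / (π × 0.875²) = 0.046564. Accumulating E over each segment gives final E = 2.9335.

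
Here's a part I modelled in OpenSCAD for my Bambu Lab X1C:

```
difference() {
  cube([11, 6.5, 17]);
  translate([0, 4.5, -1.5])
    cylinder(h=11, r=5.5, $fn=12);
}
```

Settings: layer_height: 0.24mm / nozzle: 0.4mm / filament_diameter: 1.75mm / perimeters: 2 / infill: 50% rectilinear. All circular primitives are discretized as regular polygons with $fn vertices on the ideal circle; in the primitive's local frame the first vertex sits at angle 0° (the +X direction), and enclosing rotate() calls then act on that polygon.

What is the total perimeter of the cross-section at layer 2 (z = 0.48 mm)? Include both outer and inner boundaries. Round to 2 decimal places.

27.92 mm

At z = 0.48 mm: the 11×6.5 cube contributes its full rectangle (perimeter 35.00 mm); the r=5.5 cylinder at (0, 4.5) contributes a regular 12-gon of circumradius 5.5 (perimeter = 2·12·5.500·sin(180°/12) = 34.16 mm); After the difference (first − rest): starting from the 11×6.5 cube, the r=5.5 cylinder at (0, 4.5) partially overlaps it — only the 31.38 mm² overlap (of its 90.75 mm²) is removed, clipping the outline — boundary = 27.92 mm. Overall, the cross-section is a single solid region. Total boundary length (outer) = 27.92 mm.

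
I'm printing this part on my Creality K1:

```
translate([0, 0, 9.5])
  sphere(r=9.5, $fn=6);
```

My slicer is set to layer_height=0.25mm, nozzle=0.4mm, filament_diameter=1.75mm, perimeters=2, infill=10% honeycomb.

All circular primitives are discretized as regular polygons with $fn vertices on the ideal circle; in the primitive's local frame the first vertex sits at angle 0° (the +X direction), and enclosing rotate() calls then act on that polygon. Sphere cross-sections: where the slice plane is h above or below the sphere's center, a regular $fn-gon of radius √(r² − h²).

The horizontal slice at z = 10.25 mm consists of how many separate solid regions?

At z = 10.25 mm: the r=9.5 sphere slices to a regular 6-gon of circumradius 9.470 (√(r²−h²) with h=0.75 from center). The result has 1 disconnected region.

1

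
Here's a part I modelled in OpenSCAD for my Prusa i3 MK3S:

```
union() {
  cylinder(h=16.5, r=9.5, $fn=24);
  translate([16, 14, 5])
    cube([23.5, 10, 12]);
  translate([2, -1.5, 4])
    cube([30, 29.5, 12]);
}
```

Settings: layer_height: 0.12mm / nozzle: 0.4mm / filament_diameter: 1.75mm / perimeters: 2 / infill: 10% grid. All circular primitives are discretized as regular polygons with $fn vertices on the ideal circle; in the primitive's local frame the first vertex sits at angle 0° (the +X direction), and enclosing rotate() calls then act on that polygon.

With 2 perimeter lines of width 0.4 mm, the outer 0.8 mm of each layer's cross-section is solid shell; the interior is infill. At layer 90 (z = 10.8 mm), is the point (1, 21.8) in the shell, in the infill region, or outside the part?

outside

At z = 10.8 mm: the r=9.5 cylinder gives a regular 24-gon of circumradius 9.5 (constant along its height); the cube at (16, 14) is present — its section is the full 23.5×10 rectangle; the 30×29.5 cube at (2, -1.5) contributes its full rectangle; Combining (union): the regions partially overlap (shared area 222.44 mm²), so overlapping operands fuse into one piece — 1 connected region. Overall, the cross-section is a single solid region. The nearest boundary edge runs (2.00, 9.24)→(2.00, 28.00); distance from the point to it = 1.00 mm. The point is not inside any of the regions above, so it lies outside the cross-section (1.00 mm from the nearest boundary).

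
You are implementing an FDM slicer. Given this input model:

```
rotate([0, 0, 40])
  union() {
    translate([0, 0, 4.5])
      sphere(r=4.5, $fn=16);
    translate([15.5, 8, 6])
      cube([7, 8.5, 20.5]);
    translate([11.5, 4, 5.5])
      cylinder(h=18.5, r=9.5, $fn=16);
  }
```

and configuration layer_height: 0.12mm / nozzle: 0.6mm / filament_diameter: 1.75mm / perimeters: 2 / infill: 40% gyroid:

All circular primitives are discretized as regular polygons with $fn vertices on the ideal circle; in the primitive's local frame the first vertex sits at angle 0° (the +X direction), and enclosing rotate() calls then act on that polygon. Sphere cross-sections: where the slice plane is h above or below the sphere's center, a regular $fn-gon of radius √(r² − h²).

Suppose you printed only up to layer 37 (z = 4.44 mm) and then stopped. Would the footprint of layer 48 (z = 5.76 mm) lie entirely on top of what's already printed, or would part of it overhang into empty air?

part overhangs

Compare the two slices. At z = 4.44: the r=4.5 sphere slices to a regular 16-gon of circumradius 4.500 (√(r²−h²) with h=0.06 from center) (area = (16/2)·4.500²·sin(360°/16) = 61.98 mm²); the cube at (15.5, 8) is absent (z outside [6, 26.5]); the cylinder at (11.5, 4) is absent (z outside [5.5, 24]); Merging all regions: only the r=4.5 sphere is present, so the union is just that shape — area = 61.98 mm²; (rotated 40° about Z; rotation is an isometry so areas/perimeters/island counts are preserved). At z = 5.76: the r=4.5 sphere contributes a regular 16-gon of circumradius √(4.5²−1.26²) = 4.320 (area = (16/2)·4.320²·sin(360°/16) = 57.13 mm²); the cube at (15.5, 8) does not reach this height (z outside [6, 26.5]); the r=9.5 cylinder at (11.5, 4) gives a regular 16-gon of circumradius 9.5 (constant along its height) (area = (16/2)·9.500²·sin(360°/16) = 276.30 mm²); Merging all regions: the regions partially overlap — summed areas 333.43 mm² minus the doubly-counted overlap 5.51 mm² gives 327.92 mm² — area = 327.92 mm²; (whole slice rotated 40° about Z — lengths, areas and connectivity unchanged). Checking containment: at z = 5.76 the cross-section extends beyond the z = 4.44 cross-section by about 269.65 mm².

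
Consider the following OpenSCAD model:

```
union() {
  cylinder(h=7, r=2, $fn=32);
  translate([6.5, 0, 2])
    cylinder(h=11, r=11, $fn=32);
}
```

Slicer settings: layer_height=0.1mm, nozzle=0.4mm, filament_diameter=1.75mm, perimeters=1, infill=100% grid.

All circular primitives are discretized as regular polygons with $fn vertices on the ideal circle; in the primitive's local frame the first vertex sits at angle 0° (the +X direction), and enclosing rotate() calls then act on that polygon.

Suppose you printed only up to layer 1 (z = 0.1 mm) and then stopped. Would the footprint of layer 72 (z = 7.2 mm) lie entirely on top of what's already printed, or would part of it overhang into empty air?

part overhangs

Compare the two slices. At z = 0.1: the r=2 cylinder contributes a regular 32-gon of circumradius 2 (area = (32/2)·2.000²·sin(360°/32) = 12.49 mm²); the cylinder at (6.5, 0) is absent (z outside [2, 13]); Combining (union): only the r=2 cylinder is present, so the union is just that shape — area = 12.49 mm². At z = 7.2: the cylinder is not intersected at this z (z outside [0, 7]); the cylinder at (6.5, 0): section is a regular 32-gon, circumradius r=11 (area = (32/2)·11.000²·sin(360°/32) = 377.69 mm²); Taking the union: only the r=11 cylinder at (6.5, 0) is present, so the union is just that shape — area = 377.69 mm². Checking containment: at z = 7.2 the cross-section extends beyond the z = 0.1 cross-section by about 365.21 mm².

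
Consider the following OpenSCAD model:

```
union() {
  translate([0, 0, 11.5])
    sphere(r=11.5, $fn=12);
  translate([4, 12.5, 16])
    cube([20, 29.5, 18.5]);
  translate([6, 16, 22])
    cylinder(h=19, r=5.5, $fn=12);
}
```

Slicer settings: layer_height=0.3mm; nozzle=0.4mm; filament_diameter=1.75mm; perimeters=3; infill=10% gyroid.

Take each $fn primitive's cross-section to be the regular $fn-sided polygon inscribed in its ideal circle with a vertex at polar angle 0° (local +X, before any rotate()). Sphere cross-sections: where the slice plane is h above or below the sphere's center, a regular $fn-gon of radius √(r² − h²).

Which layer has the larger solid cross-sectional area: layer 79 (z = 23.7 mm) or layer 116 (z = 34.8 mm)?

layer 79 (z = 23.7 mm)

Layer 79 (z = 23.7): the sphere does not reach this height (|z−center|=12.200 > r=11.5); the cube at (4, 12.5) is present — its section is the full 20×29.5 rectangle (area 590.00 mm²); the r=5.5 cylinder at (6, 16) gives a regular 12-gon of circumradius 5.5 (constant along its height) (area = (12/2)·5.500²·sin(360°/12) = 90.75 mm²); Combining (union): the regions partially overlap — summed areas 680.75 mm² minus the doubly-counted overlap 57.55 mm² gives 623.20 mm² — area = 623.20 mm². So its area = 623.20 mm². Layer 116 (z = 34.8): the sphere does not reach this height (|z−center|=23.300 > r=11.5); the cube at (4, 12.5) is absent (z outside [16, 34.5]); the r=5.5 cylinder at (6, 16) contributes a regular 12-gon of circumradius 5.5 (area = (12/2)·5.500²·sin(360°/12) = 90.75 mm²); Taking the union: only the r=5.5 cylinder at (6, 16) is present, so the union is just that shape — area = 90.75 mm². So its area = 90.75 mm². Layer 79 is larger (623.20 vs 90.75 mm²).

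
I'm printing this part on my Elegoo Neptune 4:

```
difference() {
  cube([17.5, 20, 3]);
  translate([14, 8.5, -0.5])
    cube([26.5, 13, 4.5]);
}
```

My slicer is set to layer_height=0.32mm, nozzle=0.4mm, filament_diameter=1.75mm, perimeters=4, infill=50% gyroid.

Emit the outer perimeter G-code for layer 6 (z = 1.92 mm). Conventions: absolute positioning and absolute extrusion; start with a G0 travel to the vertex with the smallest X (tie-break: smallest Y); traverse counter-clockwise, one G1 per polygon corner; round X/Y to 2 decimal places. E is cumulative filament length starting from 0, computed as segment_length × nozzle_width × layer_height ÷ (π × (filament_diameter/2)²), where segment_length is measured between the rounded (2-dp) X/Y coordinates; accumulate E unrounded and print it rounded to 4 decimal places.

G0 X0.00 Y0.00 Z1.92
G1 X17.50 Y0.00 E0.9313
G1 X17.50 Y8.50 E1.3836
G1 X14.00 Y8.50 E1.5699
G1 X14.00 Y20.00 E2.1819
G1 X0.00 Y20.00 E2.9269
G1 X0.00 Y0.00 E3.9912

At z = 1.92 mm: the cube (footprint 17.5×20) is included at this height; the cube at (14, 8.5) (footprint 26.5×13) is included at this height; After the difference (first − rest): starting from the 17.5×20 cube, the 26.5×13 cube at (14, 8.5) partially overlaps it — only the 40.25 mm² overlap (of its 344.50 mm²) is removed, clipping the outline — 1 connected region. The outline is a single polygon with 6 vertices. Extrusion per mm of travel: 0.4 × 0.32 / (π × 0.875²) = 0.053216. Accumulating E over each segment gives final E = 3.9912.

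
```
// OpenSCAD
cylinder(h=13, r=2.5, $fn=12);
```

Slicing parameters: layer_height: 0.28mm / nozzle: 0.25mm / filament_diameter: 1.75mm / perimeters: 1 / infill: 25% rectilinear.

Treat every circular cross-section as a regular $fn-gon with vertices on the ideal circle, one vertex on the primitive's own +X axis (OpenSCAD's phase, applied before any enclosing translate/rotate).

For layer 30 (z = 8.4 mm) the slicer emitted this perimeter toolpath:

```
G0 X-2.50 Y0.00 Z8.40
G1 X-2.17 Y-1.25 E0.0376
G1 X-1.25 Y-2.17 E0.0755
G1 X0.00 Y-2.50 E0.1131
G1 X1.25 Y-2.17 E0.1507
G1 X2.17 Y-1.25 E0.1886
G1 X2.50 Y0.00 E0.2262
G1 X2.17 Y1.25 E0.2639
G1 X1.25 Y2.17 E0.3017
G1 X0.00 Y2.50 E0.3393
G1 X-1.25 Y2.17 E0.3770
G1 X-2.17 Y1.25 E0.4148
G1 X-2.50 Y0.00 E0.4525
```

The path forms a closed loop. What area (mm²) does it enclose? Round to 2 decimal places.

Apply the shoelace formula to the sequence of (X, Y) vertices; enclosed area = 18.79 mm².

18.79 mm²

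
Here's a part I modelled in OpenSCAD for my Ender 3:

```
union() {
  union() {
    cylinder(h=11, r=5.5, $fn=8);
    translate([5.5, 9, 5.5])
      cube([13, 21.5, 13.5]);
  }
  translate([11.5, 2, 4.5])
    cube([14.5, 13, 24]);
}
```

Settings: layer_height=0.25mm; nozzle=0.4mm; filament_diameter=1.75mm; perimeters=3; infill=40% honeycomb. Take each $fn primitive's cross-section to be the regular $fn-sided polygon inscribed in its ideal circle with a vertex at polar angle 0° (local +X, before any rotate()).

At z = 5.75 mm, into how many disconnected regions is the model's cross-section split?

At z = 5.75 mm: the r=5.5 cylinder gives a regular 8-gon of circumradius 5.5 (constant along its height); the 13×21.5 cube at (5.5, 9) contributes its full rectangle; Taking the union: the 2 present regions are separate (no shared area or edge), so areas and boundary lengths simply add and each stays a separate island — 2 connected regions; the cube at (11.5, 2) (footprint 14.5×13) is included at this height; Merging all regions: the regions partially overlap (shared area 42.00 mm²), so overlapping operands fuse into one piece — 2 connected regions. The result has 2 disconnected regions.

2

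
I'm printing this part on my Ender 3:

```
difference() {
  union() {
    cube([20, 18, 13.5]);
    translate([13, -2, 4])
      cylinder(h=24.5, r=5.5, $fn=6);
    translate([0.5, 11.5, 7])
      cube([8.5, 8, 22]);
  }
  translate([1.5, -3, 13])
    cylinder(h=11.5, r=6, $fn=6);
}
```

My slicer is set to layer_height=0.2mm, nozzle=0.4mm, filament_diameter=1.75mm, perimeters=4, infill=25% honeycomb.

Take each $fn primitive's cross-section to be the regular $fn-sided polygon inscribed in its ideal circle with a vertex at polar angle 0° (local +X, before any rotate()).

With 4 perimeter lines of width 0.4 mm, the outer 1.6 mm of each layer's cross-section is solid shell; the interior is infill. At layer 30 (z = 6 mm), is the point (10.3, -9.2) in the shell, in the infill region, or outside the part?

outside

At z = 6 mm: the cube (footprint 20×18) is included at this height; the cylinder at (13, -2): section is a regular 6-gon, circumradius r=5.5; the cube at (0.5, 11.5) is absent (z outside [7, 29]); Taking the union: the regions partially overlap (shared area 19.61 mm²), so overlapping operands fuse into one piece — 1 connected region; the cylinder at (1.5, -3) does not reach this height (z outside [13, 24.5]); After the difference (first − rest): none of the subtracted shapes is present at this height, so the result so far is unchanged — 1 connected region. Overall, the cross-section is a single solid region. The nearest boundary edge runs (15.75, -6.76)→(10.25, -6.76); distance from the point to it = 2.44 mm. The point is not inside any of the regions above, so it lies outside the cross-section (2.44 mm from the nearest boundary).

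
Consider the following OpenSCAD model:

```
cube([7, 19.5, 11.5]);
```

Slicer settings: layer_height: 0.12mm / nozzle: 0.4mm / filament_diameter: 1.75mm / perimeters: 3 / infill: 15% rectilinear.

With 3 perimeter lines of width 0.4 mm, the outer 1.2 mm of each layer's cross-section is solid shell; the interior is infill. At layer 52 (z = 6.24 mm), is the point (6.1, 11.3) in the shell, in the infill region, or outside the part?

At z = 6.24 mm: the cube is present — its section is the full 7×19.5 rectangle. Overall, the cross-section is a single solid region. The nearest boundary edge runs (7.00, 0.00)→(7.00, 19.50); distance from the point to it = 0.90 mm. The point is inside the cross-section, 0.90 mm from the nearest boundary — within the 1.2 mm shell band (3 × 0.4).

shell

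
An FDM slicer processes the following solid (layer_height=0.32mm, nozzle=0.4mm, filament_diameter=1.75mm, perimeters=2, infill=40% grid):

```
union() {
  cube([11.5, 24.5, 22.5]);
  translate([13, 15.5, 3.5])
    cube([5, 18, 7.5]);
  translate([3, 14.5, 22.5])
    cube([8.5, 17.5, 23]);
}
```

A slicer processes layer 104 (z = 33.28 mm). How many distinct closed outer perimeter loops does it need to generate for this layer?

At z = 33.28 mm: the cube does not reach this height (z outside [0, 22.5]); the cube at (13, 15.5) is absent (z outside [3.5, 11]); the cube at (3, 14.5) is present — its section is the full 8.5×17.5 rectangle; Taking the union: only the 8.5×17.5 cube at (3, 14.5) is present, so the union is just that shape — 1 connected region. The result has 1 disconnected region.

1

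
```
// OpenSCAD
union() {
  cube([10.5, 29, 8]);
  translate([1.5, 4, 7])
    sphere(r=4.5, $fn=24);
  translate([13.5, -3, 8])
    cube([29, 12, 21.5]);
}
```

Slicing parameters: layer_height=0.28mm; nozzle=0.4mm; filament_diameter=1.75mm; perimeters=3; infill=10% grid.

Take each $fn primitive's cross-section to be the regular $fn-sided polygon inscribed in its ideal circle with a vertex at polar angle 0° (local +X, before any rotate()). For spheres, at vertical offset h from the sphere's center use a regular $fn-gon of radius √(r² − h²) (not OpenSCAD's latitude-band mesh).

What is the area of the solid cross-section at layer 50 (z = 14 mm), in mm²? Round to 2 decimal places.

348.00 mm²

At z = 14 mm: the cube is absent (z outside [0, 8]); the sphere at (1.5, 4) is absent (|z−center|=7.000 > r=4.5); the cube at (13.5, -3) is present — its section is the full 29×12 rectangle (area 348.00 mm²); Taking the union: only the 29×12 cube at (13.5, -3) is present, so the union is just that shape — area = 348.00 mm². Overall, the cross-section is a single solid region. Net area = 348.00 mm².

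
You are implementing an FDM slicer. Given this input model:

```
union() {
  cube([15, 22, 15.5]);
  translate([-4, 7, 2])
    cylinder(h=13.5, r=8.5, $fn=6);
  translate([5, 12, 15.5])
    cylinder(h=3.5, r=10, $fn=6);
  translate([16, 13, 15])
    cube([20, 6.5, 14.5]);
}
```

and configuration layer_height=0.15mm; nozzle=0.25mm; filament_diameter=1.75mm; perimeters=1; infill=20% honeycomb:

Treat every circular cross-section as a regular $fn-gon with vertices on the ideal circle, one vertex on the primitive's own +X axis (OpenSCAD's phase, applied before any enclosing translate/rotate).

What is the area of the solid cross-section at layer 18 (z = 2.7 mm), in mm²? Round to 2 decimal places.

At z = 2.7 mm: the cube (footprint 15×22) is included at this height (area 330.00 mm²); the r=8.5 cylinder at (-4, 7) gives a regular 6-gon of circumradius 8.5 (constant along its height) (area = (6/2)·8.500²·sin(360°/6) = 187.71 mm²); the cylinder at (5, 12) is not intersected at this z (z outside [15.5, 19]); the cube at (16, 13) is not intersected at this z (z outside [15, 29.5]); Taking the union: the regions partially overlap — summed areas 517.71 mm² minus the doubly-counted overlap 34.84 mm² gives 482.87 mm² — area = 482.87 mm². Overall, the cross-section is a single solid region. Net area = 482.87 mm².

482.87 mm²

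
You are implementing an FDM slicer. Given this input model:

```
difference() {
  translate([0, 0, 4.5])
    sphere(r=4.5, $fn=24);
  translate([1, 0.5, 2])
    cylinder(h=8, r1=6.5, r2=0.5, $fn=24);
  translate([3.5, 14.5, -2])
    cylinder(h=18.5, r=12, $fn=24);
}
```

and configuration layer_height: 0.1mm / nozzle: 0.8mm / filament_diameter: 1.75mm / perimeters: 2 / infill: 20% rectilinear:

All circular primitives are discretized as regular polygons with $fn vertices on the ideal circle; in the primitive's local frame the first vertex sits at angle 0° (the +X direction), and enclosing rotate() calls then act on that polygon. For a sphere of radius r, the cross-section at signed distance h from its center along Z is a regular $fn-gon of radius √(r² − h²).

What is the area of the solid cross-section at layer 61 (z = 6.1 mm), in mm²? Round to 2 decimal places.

18.73 mm²

At z = 6.1 mm: the r=4.5 sphere contributes a regular 24-gon of circumradius √(4.5²−1.6²) = 4.206 (area = (24/2)·4.206²·sin(360°/24) = 54.94 mm²); the cone at (1, 0.5): at t=0.512 of its height the radius interpolates to r₁+(r₂−r₁)t = 3.425, giving a regular 24-gon of that circumradius (area = (24/2)·3.425²·sin(360°/24) = 36.43 mm²); the cylinder at (3.5, 14.5): section is a regular 24-gon, circumradius r=12 (area = (24/2)·12.000²·sin(360°/24) = 447.24 mm²); After the difference (first − rest): starting from the r=4.5 sphere (54.94 mm²), the cone at (1, 0.5) partially overlaps it — only the 35.07 mm² overlap (of its 36.43 mm²) is removed, clipping the outline; the r=12 cylinder at (3.5, 14.5) partially overlaps it — only the 1.14 mm² overlap (of its 447.24 mm²) is removed, clipping the outline — area = 18.73 mm². Overall, the cross-section is a single solid region. Net area = 18.73 mm².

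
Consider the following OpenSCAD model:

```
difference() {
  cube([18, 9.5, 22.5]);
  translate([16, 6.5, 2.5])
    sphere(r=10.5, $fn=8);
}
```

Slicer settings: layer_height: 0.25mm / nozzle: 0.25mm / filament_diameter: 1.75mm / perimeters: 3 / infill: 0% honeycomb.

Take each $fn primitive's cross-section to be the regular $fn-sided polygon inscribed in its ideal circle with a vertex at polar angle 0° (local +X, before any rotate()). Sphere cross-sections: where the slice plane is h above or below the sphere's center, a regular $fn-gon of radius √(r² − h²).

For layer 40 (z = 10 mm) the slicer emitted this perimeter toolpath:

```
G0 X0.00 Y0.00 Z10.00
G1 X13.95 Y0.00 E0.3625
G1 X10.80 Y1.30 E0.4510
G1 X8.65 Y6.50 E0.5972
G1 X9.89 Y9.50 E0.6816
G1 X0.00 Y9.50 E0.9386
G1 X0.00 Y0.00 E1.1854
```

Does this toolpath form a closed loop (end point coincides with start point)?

Start point (G0): (0.00, 0.00). End point (last G1): the path returns to the start — closed.

yes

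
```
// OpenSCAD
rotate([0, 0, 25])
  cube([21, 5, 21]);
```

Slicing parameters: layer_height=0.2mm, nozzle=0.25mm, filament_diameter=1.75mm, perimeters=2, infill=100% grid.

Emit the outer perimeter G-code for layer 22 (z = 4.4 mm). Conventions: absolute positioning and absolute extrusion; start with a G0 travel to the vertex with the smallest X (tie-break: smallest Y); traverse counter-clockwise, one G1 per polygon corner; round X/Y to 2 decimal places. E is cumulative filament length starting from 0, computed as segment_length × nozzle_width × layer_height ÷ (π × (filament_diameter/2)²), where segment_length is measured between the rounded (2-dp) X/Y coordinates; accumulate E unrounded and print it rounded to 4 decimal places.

G0 X-2.11 Y4.53 Z4.40
G1 X0.00 Y0.00 E0.1039
G1 X19.03 Y8.87 E0.5403
G1 X16.92 Y13.41 E0.6444
G1 X-2.11 Y4.53 E1.0809

At z = 4.4 mm: the cube is present — its section is the full 21×5 rectangle; (rotated 25° about Z; rotation is an isometry so areas/perimeters/island counts are preserved). The outline is a single polygon with 4 vertices. Extrusion per mm of travel: 0.25 × 0.2 / (π × 0.875²) = 0.020788. Accumulating E over each segment gives final E = 1.0809.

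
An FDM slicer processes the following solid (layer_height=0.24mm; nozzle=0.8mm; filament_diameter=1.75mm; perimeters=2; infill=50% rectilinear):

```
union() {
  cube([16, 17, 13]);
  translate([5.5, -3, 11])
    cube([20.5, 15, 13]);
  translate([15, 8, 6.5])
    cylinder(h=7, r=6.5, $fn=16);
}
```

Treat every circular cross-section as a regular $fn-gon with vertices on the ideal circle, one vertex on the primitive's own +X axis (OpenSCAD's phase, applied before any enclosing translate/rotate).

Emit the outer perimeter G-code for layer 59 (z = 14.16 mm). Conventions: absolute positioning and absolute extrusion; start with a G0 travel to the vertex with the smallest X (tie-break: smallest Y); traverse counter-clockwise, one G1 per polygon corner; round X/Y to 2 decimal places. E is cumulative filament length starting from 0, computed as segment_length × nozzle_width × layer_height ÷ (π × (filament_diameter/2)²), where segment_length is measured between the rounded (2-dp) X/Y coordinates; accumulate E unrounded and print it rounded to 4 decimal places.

G0 X5.50 Y-3.00 Z14.16
G1 X26.00 Y-3.00 E1.6364
G1 X26.00 Y12.00 E2.8338
G1 X5.50 Y12.00 E4.4702
G1 X5.50 Y-3.00 E5.6675

At z = 14.16 mm: the cube does not reach this height (z outside [0, 13]); the cube at (5.5, -3) (footprint 20.5×15) is included at this height; the cylinder at (15, 8) does not reach this height (z outside [6.5, 13.5]); Combining (union): only the 20.5×15 cube at (5.5, -3) is present, so the union is just that shape — 1 connected region. The outline is a single polygon with 4 vertices. Extrusion per mm of travel: 0.8 × 0.24 / (π × 0.875²) = 0.079824. Accumulating E over each segment gives final E = 5.6675.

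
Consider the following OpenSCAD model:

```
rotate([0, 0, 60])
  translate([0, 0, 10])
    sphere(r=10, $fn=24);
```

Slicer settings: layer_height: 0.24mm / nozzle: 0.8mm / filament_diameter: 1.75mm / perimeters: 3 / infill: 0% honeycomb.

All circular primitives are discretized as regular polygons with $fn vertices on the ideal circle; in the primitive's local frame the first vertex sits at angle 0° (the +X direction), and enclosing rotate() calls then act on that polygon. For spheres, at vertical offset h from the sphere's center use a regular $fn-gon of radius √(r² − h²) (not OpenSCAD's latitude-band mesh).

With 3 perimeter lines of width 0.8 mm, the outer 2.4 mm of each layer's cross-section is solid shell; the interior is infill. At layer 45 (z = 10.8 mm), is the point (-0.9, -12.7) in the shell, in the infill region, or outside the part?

At z = 10.8 mm: the r=10 sphere contributes a regular 24-gon of circumradius √(10²−0.8²) = 9.968; (whole slice rotated 60° about Z — lengths, areas and connectivity unchanged). Overall, the cross-section is a single solid region. Undo the 60° rotation: the query point maps to (-11.449, -5.571) in the un-rotated model frame. The nearest boundary edge runs (-9.63, -2.58)→(-8.63, -4.98); distance from the point to it = 2.83 mm. The point is not inside any of the regions above, so it lies outside the cross-section (2.83 mm from the nearest boundary).

outside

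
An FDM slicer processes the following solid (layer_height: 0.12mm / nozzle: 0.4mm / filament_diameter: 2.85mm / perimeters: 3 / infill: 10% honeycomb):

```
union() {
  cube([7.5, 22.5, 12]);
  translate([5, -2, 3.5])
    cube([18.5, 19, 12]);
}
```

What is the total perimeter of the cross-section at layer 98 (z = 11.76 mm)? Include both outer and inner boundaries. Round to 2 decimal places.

96.00 mm

At z = 11.76 mm: the 7.5×22.5 cube contributes its full rectangle (perimeter 60.00 mm); the 18.5×19 cube at (5, -2) contributes its full rectangle (perimeter 75.00 mm); Taking the union: the regions partially overlap (shared area 42.50 mm²), so the edge portions inside another operand are dropped and the merged outline is re-measured after clipping — boundary = 96.00 mm. Overall, the cross-section is a single solid region. Total boundary length (outer) = 96.00 mm.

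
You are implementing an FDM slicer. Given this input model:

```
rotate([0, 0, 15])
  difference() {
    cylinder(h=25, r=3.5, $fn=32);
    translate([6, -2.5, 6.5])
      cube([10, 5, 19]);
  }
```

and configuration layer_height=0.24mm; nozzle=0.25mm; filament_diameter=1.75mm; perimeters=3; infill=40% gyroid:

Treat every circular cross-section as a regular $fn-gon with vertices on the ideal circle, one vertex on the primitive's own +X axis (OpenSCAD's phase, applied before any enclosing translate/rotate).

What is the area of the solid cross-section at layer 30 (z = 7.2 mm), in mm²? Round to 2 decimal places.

38.24 mm²

At z = 7.2 mm: the cylinder: section is a regular 32-gon, circumradius r=3.5 (area = (32/2)·3.500²·sin(360°/32) = 38.24 mm²); the cube at (6, -2.5) is present — its section is the full 10×5 rectangle (area 50.00 mm²); Taking the first minus the rest: starting from the r=3.5 cylinder (38.24 mm²), the 10×5 cube at (6, -2.5) misses the remaining region (no effect) — area = 38.24 mm²; (whole slice rotated 15° about Z — lengths, areas and connectivity unchanged). Overall, the cross-section is a single solid region. Net area = 38.24 mm².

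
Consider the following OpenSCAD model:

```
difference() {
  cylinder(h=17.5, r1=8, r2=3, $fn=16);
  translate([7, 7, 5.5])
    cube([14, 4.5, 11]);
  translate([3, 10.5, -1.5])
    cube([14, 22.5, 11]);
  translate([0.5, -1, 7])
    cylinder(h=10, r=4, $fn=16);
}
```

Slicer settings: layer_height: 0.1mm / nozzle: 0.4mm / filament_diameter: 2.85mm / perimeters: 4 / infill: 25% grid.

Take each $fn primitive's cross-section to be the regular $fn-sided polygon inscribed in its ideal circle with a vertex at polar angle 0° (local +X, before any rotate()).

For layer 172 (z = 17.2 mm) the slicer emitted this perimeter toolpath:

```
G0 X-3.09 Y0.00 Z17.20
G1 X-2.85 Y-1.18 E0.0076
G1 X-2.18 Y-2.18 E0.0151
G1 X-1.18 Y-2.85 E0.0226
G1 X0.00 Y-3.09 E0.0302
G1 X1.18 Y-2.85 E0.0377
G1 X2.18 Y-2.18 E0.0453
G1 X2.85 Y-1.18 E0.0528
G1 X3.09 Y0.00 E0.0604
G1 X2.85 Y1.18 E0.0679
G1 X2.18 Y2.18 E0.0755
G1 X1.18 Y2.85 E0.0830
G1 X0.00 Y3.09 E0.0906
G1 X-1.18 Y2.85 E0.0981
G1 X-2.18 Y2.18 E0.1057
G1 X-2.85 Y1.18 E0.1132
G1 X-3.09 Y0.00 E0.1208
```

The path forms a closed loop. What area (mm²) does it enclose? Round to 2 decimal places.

Apply the shoelace formula to the sequence of (X, Y) vertices; enclosed area = 29.15 mm².

29.15 mm²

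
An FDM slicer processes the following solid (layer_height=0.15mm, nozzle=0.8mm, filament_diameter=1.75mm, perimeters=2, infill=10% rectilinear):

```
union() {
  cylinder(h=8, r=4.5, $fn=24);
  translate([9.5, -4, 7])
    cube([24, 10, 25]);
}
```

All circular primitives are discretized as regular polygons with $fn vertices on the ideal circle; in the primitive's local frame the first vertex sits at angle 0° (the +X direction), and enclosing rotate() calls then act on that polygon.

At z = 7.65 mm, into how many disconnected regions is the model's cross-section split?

2

At z = 7.65 mm: the r=4.5 cylinder contributes a regular 24-gon of circumradius 4.5; the cube at (9.5, -4) (footprint 24×10) is included at this height; Combining (union): the 2 present regions are separate (no shared area or edge), so areas and boundary lengths simply add and each stays a separate island — 2 connected regions. The result has 2 disconnected regions.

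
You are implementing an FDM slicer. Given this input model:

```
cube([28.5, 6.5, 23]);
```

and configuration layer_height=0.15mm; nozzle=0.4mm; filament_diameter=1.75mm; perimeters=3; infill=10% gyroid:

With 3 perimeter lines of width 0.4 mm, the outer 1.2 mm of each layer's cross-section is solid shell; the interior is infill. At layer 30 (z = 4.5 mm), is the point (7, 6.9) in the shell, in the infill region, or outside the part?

outside

At z = 4.5 mm: the 28.5×6.5 cube contributes its full rectangle. Overall, the cross-section is a single solid region. The nearest boundary edge runs (28.50, 6.50)→(0.00, 6.50); distance from the point to it = 0.40 mm. The point is not inside any of the regions above, so it lies outside the cross-section (0.40 mm from the nearest boundary).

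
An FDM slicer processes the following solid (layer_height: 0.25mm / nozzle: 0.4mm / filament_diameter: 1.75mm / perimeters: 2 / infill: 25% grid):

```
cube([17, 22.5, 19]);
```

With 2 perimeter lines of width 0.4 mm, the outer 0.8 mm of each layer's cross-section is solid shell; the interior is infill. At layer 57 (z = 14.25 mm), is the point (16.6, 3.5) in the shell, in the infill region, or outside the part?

At z = 14.25 mm: the cube (footprint 17×22.5) is included at this height. Overall, the cross-section is a single solid region. The nearest boundary edge runs (17.00, 0.00)→(17.00, 22.50); distance from the point to it = 0.40 mm. The point is inside the cross-section, 0.40 mm from the nearest boundary — within the 0.8 mm shell band (2 × 0.4).

shell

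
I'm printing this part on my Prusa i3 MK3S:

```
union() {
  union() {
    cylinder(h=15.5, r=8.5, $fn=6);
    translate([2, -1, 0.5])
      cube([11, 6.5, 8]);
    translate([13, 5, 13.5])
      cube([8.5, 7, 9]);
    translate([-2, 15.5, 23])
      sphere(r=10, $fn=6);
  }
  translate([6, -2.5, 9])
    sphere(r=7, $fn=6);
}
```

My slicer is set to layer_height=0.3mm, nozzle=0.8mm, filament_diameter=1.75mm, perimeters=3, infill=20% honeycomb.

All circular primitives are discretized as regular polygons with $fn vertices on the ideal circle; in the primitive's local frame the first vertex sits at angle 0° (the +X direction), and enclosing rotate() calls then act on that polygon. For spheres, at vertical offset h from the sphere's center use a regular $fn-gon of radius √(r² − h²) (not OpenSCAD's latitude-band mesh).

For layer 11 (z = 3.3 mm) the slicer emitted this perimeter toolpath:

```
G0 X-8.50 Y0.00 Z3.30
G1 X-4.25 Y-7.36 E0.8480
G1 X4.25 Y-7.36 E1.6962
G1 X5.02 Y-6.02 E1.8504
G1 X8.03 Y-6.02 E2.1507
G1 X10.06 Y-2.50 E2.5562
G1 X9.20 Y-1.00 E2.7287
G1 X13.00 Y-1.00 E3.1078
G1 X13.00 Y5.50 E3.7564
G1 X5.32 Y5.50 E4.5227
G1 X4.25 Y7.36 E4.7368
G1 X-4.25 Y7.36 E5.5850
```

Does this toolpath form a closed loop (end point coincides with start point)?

no

Start point (G0): (-8.50, 0.00). End point (last G1): the path does not return to the start — open.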